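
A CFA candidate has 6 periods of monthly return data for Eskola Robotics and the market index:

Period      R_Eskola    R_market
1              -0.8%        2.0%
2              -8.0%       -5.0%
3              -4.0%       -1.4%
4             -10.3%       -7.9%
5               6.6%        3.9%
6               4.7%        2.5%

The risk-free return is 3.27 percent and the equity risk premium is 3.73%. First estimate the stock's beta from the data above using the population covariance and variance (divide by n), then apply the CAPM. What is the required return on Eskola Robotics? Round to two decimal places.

8.44%

Mean R_i = (-0.8 − 8.0 − 4.0 − 10.3 + 6.6 + 4.7) / 6 = -1.9667%
Mean R_m = (2.0 − 5.0 − 1.4 − 7.9 + 3.9 + 2.5) / 6 = -0.9833%
Σ(R_i − R̄_i)(R_m − R̄_m) = 151.2567  ⇒  Cov = 151.2567 / 6 = 25.2095
Σ(R_m − R̄_m)² = 109.0283  ⇒  Var(R_m) = 109.0283 / 6 = 18.1714
β = Cov / Var(R_m) = 25.2095 / 18.1714 = 1.3873
E(R) = R_f + β × MRP = 3.27% + 1.3873 × 3.73% = 8.44%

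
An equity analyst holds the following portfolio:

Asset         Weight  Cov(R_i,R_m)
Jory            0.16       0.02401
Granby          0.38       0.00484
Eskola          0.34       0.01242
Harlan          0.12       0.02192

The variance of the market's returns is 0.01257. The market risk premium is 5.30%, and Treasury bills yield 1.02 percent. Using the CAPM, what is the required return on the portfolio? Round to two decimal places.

6.30%

β_Jory = 0.02401 / 0.01257 = 1.9101
β_Granby = 0.00484 / 0.01257 = 0.3850
β_Eskola = 0.01242 / 0.01257 = 0.9881
β_Harlan = 0.02192 / 0.01257 = 1.7438
β_P = Σ w_i β_i = 0.16×1.9101 + 0.38×0.3850 + 0.34×0.9881 + 0.12×1.7438 = 0.9971
E(R_P) = R_f + β_P × MRP = 1.02% + 0.9971 × 5.30% = 6.30%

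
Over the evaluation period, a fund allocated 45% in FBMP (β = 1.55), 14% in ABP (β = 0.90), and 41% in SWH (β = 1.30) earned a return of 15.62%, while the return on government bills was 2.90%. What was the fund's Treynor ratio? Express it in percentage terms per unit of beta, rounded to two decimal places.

9.38%

β_P = 0.45×1.55 + 0.14×0.90 + 0.41×1.30 = 1.3565
Treynor = (R_P − R_f) / β_P = (15.62% − 2.90%) / 1.3565 = 12.72% / 1.3565 = 9.38%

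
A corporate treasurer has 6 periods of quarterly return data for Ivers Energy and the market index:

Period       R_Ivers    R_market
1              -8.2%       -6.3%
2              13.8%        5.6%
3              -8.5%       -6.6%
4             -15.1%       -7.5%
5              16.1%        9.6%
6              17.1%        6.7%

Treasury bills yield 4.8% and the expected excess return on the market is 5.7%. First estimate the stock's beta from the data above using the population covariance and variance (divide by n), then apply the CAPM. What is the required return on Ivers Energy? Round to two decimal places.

Mean R_i = (-8.2 + 13.8 − 8.5 − 15.1 + 16.1 + 17.1) / 6 = 2.5333%
Mean R_m = (-6.3 + 5.6 − 6.6 − 7.5 + 9.6 + 6.7) / 6 = 0.2500%
Σ(R_i − R̄_i)(R_m − R̄_m) = 563.6200  ⇒  Cov = 563.6200 / 6 = 93.9367
Σ(R_m − R̄_m)² = 307.5350  ⇒  Var(R_m) = 307.5350 / 6 = 51.2558
β = Cov / Var(R_m) = 93.9367 / 51.2558 = 1.8327
E(R) = R_f + β × MRP = 4.8% + 1.8327 × 5.7% = 15.25%

15.25%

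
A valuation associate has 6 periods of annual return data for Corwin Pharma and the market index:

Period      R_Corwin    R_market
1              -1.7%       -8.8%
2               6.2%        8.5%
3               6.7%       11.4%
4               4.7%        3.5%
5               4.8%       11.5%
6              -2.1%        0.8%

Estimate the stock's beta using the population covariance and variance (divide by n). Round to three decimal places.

0.429

Mean R_i = (-1.7 + 6.2 + 6.7 + 4.7 + 4.8 − 2.1) / 6 = 3.1000%
Mean R_m = (-8.8 + 8.5 + 11.4 + 3.5 + 11.5 + 0.8) / 6 = 4.4833%
Σ(R_i − R̄_i)(R_m − R̄_m) = 130.6200  ⇒  Cov = 130.6200 / 6 = 21.7700
Σ(R_m − R̄_m)² = 304.1883  ⇒  Var(R_m) = 304.1883 / 6 = 50.6981
β = Cov / Var(R_m) = 21.7700 / 50.6981 = 0.4294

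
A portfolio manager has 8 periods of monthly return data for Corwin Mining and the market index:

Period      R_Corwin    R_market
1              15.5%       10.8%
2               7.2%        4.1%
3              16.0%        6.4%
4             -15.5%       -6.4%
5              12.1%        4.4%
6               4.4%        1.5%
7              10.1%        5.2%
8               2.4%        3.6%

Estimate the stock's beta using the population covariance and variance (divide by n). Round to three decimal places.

1.949

Mean R_i = (15.5 + 7.2 + 16.0 − 15.5 + 12.1 + 4.4 + 10.1 + 2.4) / 8 = 6.5250%
Mean R_m = (10.8 + 4.1 + 6.4 − 6.4 + 4.4 + 1.5 + 5.2 + 3.6) / 8 = 3.7000%
Σ(R_i − R̄_i)(R_m − R̄_m) = 326.3800  ⇒  Cov = 326.3800 / 8 = 40.7975
Σ(R_m − R̄_m)² = 167.4600  ⇒  Var(R_m) = 167.4600 / 8 = 20.9325
β = Cov / Var(R_m) = 40.7975 / 20.9325 = 1.9490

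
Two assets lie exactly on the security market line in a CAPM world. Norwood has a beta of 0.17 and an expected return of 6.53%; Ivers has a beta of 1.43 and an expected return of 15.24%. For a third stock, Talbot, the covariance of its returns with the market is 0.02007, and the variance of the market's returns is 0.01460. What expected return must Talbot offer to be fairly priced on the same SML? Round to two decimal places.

MRP = (15.24% − 6.53%) / (1.43 − 0.17) = 6.9127%
R_f = 6.53% − 0.17 × 6.9127% = 5.3548%
β_Talbot = Cov / Var(R_m) = 0.02007 / 0.01460 = 1.3747
E(R_Talbot) = R_f + β × MRP = 5.3548% + 1.3747 × 6.9127% = 14.86%

14.86%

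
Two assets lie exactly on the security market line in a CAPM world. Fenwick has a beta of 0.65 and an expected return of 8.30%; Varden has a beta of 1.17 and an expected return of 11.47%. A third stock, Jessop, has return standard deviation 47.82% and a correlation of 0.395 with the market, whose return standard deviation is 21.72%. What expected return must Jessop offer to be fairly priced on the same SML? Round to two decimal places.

MRP = (11.47% − 8.30%) / (1.17 − 0.65) = 6.0962%
R_f = 8.30% − 0.65 × 6.0962% = 4.3375%
β_Jessop = ρ·σ_i/σ_m = 0.395 × 47.82 / 21.72 = 0.8697
E(R_Jessop) = R_f + β × MRP = 4.3375% + 0.8697 × 6.0962% = 9.64%

9.64%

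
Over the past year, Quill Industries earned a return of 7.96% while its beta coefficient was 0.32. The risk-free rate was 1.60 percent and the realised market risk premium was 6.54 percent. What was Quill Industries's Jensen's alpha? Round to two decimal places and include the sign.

+4.27%

CAPM benchmark = R_f + β(R_m − R_f) = 1.60% + 0.32 × 6.54% = 3.6928%
α = actual − benchmark = 7.96% − 3.6928% = +4.27%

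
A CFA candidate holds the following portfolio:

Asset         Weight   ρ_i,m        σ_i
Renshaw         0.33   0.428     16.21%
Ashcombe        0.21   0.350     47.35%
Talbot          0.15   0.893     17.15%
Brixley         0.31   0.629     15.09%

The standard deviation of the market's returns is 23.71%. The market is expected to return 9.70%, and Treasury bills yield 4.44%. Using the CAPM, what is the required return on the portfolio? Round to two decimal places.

β_Renshaw = 0.428 × 16.21% / 23.71% = 0.2926
β_Ashcombe = 0.350 × 47.35% / 23.71% = 0.6990
β_Talbot = 0.893 × 17.15% / 23.71% = 0.6459
β_Brixley = 0.629 × 15.09% / 23.71% = 0.4003
β_P = Σ w_i β_i = 0.33×0.2926 + 0.21×0.6990 + 0.15×0.6459 + 0.31×0.4003 = 0.4643
MRP = 9.70% − 4.44% = 5.26%
E(R_P) = R_f + β_P × MRP = 4.44% + 0.4643 × 5.26% = 6.88%

6.88%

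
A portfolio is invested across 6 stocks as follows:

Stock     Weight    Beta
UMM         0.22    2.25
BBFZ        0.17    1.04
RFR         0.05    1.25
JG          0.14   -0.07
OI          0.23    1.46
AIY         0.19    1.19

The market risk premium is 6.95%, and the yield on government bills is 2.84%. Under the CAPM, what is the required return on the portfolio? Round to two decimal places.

11.78%

β_P = Σ w_i β_i = 0.22×2.25 + 0.17×1.04 + 0.05×1.25 + 0.14×-0.07 + 0.23×1.46 + 0.19×1.19 = 1.2864
E(R_P) = R_f + β_P × MRP = 2.84% + 1.2864 × 6.95% = 11.78%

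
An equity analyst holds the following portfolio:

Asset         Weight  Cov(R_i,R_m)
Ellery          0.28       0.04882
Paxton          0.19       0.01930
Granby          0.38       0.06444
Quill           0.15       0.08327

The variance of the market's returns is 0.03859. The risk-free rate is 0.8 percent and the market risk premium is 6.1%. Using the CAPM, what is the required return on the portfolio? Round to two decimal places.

9.39%

β_Ellery = 0.04882 / 0.03859 = 1.2651
β_Paxton = 0.01930 / 0.03859 = 0.5001
β_Granby = 0.06444 / 0.03859 = 1.6699
β_Quill = 0.08327 / 0.03859 = 2.1578
β_P = Σ w_i β_i = 0.28×1.2651 + 0.19×0.5001 + 0.38×1.6699 + 0.15×2.1578 = 1.4075
E(R_P) = R_f + β_P × MRP = 0.8% + 1.4075 × 6.1% = 9.39%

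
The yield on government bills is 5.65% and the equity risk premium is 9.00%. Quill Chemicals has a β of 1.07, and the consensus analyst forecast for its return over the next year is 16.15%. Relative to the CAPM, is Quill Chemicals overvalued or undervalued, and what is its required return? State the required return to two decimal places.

Undervalued; required return 15.28%

Required return = R_f + β·MRP = 5.65% + 1.07 × 9.00% = 15.28%
Forecast 16.15% > required 15.28% → the stock plots above the SML → undervalued.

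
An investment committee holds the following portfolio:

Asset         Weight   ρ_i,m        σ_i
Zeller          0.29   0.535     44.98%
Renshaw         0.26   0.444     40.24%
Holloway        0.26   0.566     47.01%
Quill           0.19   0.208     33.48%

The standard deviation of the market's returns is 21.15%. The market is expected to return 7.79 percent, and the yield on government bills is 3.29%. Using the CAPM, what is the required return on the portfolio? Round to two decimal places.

β_Zeller = 0.535 × 44.98% / 21.15% = 1.1378
β_Renshaw = 0.444 × 40.24% / 21.15% = 0.8448
β_Holloway = 0.566 × 47.01% / 21.15% = 1.2580
β_Quill = 0.208 × 33.48% / 21.15% = 0.3293
β_P = Σ w_i β_i = 0.29×1.1378 + 0.26×0.8448 + 0.26×1.2580 + 0.19×0.3293 = 0.9393
MRP = 7.79% − 3.29% = 4.50%
E(R_P) = R_f + β_P × MRP = 3.29% + 0.9393 × 4.50% = 7.52%

7.52%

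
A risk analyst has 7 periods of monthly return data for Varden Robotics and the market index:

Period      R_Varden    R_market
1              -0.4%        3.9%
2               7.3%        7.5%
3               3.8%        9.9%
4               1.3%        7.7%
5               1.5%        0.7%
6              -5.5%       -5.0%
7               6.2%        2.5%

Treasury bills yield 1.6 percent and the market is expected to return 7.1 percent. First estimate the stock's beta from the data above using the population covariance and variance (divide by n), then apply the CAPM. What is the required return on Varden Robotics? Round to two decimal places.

4.79%

Mean R_i = (-0.4 + 7.3 + 3.8 + 1.3 + 1.5 − 5.5 + 6.2) / 7 = 2.0286%
Mean R_m = (3.9 + 7.5 + 9.9 + 7.7 + 0.7 − 5.0 + 2.5) / 7 = 3.8857%
Σ(R_i − R̄_i)(R_m − R̄_m) = 89.6929  ⇒  Cov = 89.6929 / 7 = 12.8133
Σ(R_m − R̄_m)² = 154.8086  ⇒  Var(R_m) = 154.8086 / 7 = 22.1155
β = Cov / Var(R_m) = 12.8133 / 22.1155 = 0.5794
MRP = 7.1% − 1.6% = 5.50%
E(R) = R_f + β × MRP = 1.6% + 0.5794 × 5.5% = 4.79%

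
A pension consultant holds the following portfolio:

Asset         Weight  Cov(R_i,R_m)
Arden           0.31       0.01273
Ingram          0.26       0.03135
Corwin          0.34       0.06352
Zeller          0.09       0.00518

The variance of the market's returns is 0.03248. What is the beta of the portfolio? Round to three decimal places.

1.052

β_Arden = 0.01273 / 0.03248 = 0.3919
β_Ingram = 0.03135 / 0.03248 = 0.9652
β_Corwin = 0.06352 / 0.03248 = 1.9557
β_Zeller = 0.00518 / 0.03248 = 0.1595
β_P = Σ w_i β_i = 0.31×0.3919 + 0.26×0.9652 + 0.34×1.9557 + 0.09×0.1595 = 1.0517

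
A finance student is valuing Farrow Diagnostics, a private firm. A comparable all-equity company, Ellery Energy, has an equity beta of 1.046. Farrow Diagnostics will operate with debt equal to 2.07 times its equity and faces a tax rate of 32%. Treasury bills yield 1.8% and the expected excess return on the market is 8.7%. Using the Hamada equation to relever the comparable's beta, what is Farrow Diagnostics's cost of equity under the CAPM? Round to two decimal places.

23.71%

β_L = β_U × [1 + (1 − t)(D/E)] = 1.046 × [1 + (1 − 0.32) × 2.07]
    = 1.046 × [1 + 0.68 × 2.07] = 1.046 × 2.4076 = 2.5183
E(R) = R_f + β_L × MRP = 1.8% + 2.5183 × 8.7% = 23.71%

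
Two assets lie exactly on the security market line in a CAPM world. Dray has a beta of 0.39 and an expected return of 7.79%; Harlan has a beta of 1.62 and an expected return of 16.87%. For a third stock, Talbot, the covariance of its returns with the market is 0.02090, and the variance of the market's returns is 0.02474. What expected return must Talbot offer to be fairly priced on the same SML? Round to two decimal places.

MRP = (16.87% − 7.79%) / (1.62 − 0.39) = 7.3821%
R_f = 7.79% − 0.39 × 7.3821% = 4.9110%
β_Talbot = Cov / Var(R_m) = 0.02090 / 0.02474 = 0.8448
E(R_Talbot) = R_f + β × MRP = 4.9110% + 0.8448 × 7.3821% = 11.15%

11.15%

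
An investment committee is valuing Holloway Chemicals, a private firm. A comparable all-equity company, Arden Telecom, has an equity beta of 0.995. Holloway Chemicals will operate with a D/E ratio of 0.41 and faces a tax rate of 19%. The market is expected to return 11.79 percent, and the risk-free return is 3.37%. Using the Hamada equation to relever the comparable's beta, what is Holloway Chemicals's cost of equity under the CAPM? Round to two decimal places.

14.53%

β_L = β_U × [1 + (1 − t)(D/E)] = 0.995 × [1 + (1 − 0.19) × 0.41]
    = 0.995 × [1 + 0.81 × 0.41] = 0.995 × 1.3321 = 1.3254
MRP = 11.79% − 3.37% = 8.42%
E(R) = R_f + β_L × MRP = 3.37% + 1.3254 × 8.42% = 14.53%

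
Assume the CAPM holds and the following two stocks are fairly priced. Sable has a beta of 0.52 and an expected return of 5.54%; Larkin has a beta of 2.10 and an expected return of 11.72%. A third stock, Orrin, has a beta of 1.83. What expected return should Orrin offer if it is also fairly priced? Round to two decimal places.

10.66%

MRP (SML slope) = (11.72% − 5.54%) / (2.10 − 0.52) = 6.18% / 1.58 = 3.9114%
R_f (intercept) = 5.54% − 0.52 × 3.9114% = 3.5061%
E(R_Orrin) = R_f + β × MRP = 3.5061% + 1.83 × 3.9114% = 10.66%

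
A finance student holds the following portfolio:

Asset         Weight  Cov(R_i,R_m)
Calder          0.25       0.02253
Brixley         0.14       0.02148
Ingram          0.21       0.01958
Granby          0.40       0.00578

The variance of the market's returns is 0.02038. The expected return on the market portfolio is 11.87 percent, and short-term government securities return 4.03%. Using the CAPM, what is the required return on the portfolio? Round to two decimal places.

9.82%

β_Calder = 0.02253 / 0.02038 = 1.1055
β_Brixley = 0.02148 / 0.02038 = 1.0540
β_Ingram = 0.01958 / 0.02038 = 0.9607
β_Granby = 0.00578 / 0.02038 = 0.2836
β_P = Σ w_i β_i = 0.25×1.1055 + 0.14×1.0540 + 0.21×0.9607 + 0.40×0.2836 = 0.7391
MRP = 11.87% − 4.03% = 7.84%
E(R_P) = R_f + β_P × MRP = 4.03% + 0.7391 × 7.84% = 9.82%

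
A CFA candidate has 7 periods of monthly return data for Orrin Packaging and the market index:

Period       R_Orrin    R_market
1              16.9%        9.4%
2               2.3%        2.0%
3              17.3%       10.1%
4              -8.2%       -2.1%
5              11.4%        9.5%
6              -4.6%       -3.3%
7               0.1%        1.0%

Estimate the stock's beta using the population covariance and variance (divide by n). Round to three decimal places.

Mean R_i = (16.9 + 2.3 + 17.3 − 8.2 + 11.4 − 4.6 + 0.1) / 7 = 5.0286%
Mean R_m = (9.4 + 2.0 + 10.1 − 2.1 + 9.5 − 3.3 + 1.0) / 7 = 3.8000%
Σ(R_i − R̄_i)(R_m − R̄_m) = 345.2300  ⇒  Cov = 345.2300 / 7 = 49.3186
Σ(R_m − R̄_m)² = 199.8400  ⇒  Var(R_m) = 199.8400 / 7 = 28.5486
β = Cov / Var(R_m) = 49.3186 / 28.5486 = 1.7275

1.728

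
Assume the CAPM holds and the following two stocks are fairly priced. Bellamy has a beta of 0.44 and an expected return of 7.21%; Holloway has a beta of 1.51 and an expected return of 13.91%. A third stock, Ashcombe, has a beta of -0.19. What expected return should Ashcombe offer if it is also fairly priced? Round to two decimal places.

MRP (SML slope) = (13.91% − 7.21%) / (1.51 − 0.44) = 6.70% / 1.07 = 6.2617%
R_f (intercept) = 7.21% − 0.44 × 6.2617% = 4.4549%
E(R_Ashcombe) = R_f + β × MRP = 4.4549% + -0.19 × 6.2617% = 3.27%

3.27%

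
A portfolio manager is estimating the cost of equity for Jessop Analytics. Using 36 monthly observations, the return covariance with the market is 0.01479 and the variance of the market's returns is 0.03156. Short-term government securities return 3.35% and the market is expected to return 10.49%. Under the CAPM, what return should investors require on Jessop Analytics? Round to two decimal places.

6.70%

β = Cov(R_i, R_m) / Var(R_m) = 0.01479 / 0.03156 = 0.4686
MRP = 10.49% − 3.35% = 7.14%
E(R) = R_f + β × MRP = 3.35% + 0.4686 × 7.14% = 6.70%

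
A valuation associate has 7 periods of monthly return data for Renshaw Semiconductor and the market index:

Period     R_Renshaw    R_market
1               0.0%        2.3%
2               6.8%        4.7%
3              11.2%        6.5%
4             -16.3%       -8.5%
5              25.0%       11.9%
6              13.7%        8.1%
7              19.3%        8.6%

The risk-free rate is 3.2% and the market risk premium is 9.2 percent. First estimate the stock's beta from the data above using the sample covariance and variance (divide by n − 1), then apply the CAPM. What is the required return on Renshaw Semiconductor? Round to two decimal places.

21.87%

Mean R_i = (0.0 + 6.8 + 11.2 − 16.3 + 25.0 + 13.7 + 19.3) / 7 = 8.5286%
Mean R_m = (2.3 + 4.7 + 6.5 − 8.5 + 11.9 + 8.1 + 8.6) / 7 = 4.8000%
Σ(R_i − R̄_i)(R_m − R̄_m) = 531.2000  ⇒  Cov = 531.2000 / 6 = 88.5333
Σ(R_m − R̄_m)² = 261.7800  ⇒  Var(R_m) = 261.7800 / 6 = 43.6300
β = Cov / Var(R_m) = 88.5333 / 43.6300 = 2.0292
E(R) = R_f + β × MRP = 3.2% + 2.0292 × 9.2% = 21.87%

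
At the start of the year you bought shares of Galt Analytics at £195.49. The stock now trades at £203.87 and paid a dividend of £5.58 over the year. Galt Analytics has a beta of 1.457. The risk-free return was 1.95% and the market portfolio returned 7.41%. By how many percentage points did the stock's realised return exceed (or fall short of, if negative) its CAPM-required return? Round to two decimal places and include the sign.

-2.76%

Realised HPR = (P1 + D1 − P0) / P0 = (203.87 + 5.58 − 195.49) / 195.49 = 13.96 / 195.49 = 7.1410%
MRP = 7.41% − 1.95% = 5.46%
CAPM required = R_f + β·MRP = 1.95% + 1.457 × 5.46% = 9.90522%
α = realised − required = 7.1410% − 9.90522% = -2.76%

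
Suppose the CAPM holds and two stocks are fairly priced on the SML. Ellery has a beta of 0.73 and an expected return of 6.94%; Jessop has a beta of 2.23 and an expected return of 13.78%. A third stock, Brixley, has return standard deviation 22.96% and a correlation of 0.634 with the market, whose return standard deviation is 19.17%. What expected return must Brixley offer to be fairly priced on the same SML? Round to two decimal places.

MRP = (13.78% − 6.94%) / (2.23 − 0.73) = 4.5600%
R_f = 6.94% − 0.73 × 4.5600% = 3.6112%
β_Brixley = ρ·σ_i/σ_m = 0.634 × 22.96 / 19.17 = 0.7593
E(R_Brixley) = R_f + β × MRP = 3.6112% + 0.7593 × 4.5600% = 7.07%

7.07%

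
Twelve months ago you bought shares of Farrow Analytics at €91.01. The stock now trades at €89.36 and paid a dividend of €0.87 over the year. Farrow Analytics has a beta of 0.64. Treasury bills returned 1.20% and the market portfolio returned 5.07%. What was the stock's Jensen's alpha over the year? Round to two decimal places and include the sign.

-4.53%

Realised HPR = (P1 + D1 − P0) / P0 = (89.36 + 0.87 − 91.01) / 91.01 = -0.78 / 91.01 = -0.8570%
MRP = 5.07% − 1.20% = 3.87%
CAPM required = R_f + β·MRP = 1.20% + 0.64 × 3.87% = 3.6768%
α = realised − required = -0.8570% − 3.6768% = -4.53%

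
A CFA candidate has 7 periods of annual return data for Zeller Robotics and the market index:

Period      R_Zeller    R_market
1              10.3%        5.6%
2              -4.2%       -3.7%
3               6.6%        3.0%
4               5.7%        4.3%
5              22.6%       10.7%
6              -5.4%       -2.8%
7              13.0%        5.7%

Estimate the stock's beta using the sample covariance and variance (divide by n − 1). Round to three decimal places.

Mean R_i = (10.3 − 4.2 + 6.6 + 5.7 + 22.6 − 5.4 + 13.0) / 7 = 6.9429%
Mean R_m = (5.6 − 3.7 + 3.0 + 4.3 + 10.7 − 2.8 + 5.7) / 7 = 3.2571%
Σ(R_i − R̄_i)(R_m − R̄_m) = 290.2729  ⇒  Cov = 290.2729 / 6 = 48.3788
Σ(R_m − R̄_m)² = 153.0971  ⇒  Var(R_m) = 153.0971 / 6 = 25.5162
β = Cov / Var(R_m) = 48.3788 / 25.5162 = 1.8960

1.896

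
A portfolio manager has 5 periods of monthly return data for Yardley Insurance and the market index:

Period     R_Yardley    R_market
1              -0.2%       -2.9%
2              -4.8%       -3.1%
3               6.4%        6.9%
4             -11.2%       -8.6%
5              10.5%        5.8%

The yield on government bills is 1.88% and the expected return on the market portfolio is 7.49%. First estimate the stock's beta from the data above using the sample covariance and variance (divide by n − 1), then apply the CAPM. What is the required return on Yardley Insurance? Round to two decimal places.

8.94%

Mean R_i = (-0.2 − 4.8 + 6.4 − 11.2 + 10.5) / 5 = 0.1400%
Mean R_m = (-2.9 − 3.1 + 6.9 − 8.6 + 5.8) / 5 = -0.3800%
Σ(R_i − R̄_i)(R_m − R̄_m) = 217.1060  ⇒  Cov = 217.1060 / 4 = 54.2765
Σ(R_m − R̄_m)² = 172.5080  ⇒  Var(R_m) = 172.5080 / 4 = 43.1270
β = Cov / Var(R_m) = 54.2765 / 43.1270 = 1.2585
MRP = 7.49% − 1.88% = 5.61%
E(R) = R_f + β × MRP = 1.88% + 1.2585 × 5.61% = 8.94%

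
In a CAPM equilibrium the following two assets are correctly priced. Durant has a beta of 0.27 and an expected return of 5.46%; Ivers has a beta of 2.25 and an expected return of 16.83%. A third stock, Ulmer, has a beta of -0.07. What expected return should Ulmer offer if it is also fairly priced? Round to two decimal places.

3.51%

MRP (SML slope) = (16.83% − 5.46%) / (2.25 − 0.27) = 11.37% / 1.98 = 5.7424%
R_f (intercept) = 5.46% − 0.27 × 5.7424% = 3.9096%
E(R_Ulmer) = R_f + β × MRP = 3.9096% + -0.07 × 5.7424% = 3.51%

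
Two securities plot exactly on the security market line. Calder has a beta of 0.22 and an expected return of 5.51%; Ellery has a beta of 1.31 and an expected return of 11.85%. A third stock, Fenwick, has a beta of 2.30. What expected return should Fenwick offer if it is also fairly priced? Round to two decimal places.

MRP (SML slope) = (11.85% − 5.51%) / (1.31 − 0.22) = 6.34% / 1.09 = 5.8165%
R_f (intercept) = 5.51% − 0.22 × 5.8165% = 4.2304%
E(R_Fenwick) = R_f + β × MRP = 4.2304% + 2.30 × 5.8165% = 17.61%

17.61%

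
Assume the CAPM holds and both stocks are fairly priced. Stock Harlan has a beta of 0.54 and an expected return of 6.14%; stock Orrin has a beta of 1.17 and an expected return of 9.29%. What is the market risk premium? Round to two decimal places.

5.00%

Both satisfy E(R) = R_f + β·MRP, so the slope of the SML is
MRP = (9.29% − 6.14%) / (1.17 − 0.54) = 3.15% / 0.63 = 5.0000%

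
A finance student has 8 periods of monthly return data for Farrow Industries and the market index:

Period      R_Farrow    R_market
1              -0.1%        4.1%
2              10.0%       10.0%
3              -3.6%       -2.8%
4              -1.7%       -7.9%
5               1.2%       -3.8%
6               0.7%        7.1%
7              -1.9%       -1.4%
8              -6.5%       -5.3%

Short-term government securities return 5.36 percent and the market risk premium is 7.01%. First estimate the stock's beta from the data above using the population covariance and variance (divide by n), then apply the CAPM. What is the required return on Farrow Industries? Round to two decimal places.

Mean R_i = (-0.1 + 10.0 − 3.6 − 1.7 + 1.2 + 0.7 − 1.9 − 6.5) / 8 = -0.2375%
Mean R_m = (4.1 + 10.0 − 2.8 − 7.9 − 3.8 + 7.1 − 1.4 − 5.3) / 8 = 0.0000%
Σ(R_i − R̄_i)(R_m − R̄_m) = 160.6200  ⇒  Cov = 160.6200 / 8 = 20.0775
Σ(R_m − R̄_m)² = 281.9600  ⇒  Var(R_m) = 281.9600 / 8 = 35.2450
β = Cov / Var(R_m) = 20.0775 / 35.2450 = 0.5697
E(R) = R_f + β × MRP = 5.36% + 0.5697 × 7.01% = 9.35%

9.35%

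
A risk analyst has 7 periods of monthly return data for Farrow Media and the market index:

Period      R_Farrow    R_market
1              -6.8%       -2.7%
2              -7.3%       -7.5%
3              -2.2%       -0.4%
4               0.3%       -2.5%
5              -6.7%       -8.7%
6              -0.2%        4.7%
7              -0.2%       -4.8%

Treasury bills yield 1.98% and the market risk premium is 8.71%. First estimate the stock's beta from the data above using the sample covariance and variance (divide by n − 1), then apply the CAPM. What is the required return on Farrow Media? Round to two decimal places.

Mean R_i = (-6.8 − 7.3 − 2.2 + 0.3 − 6.7 − 0.2 − 0.2) / 7 = -3.3000%
Mean R_m = (-2.7 − 7.5 − 0.4 − 2.5 − 8.7 + 4.7 − 4.8) / 7 = -3.1286%
Σ(R_i − R̄_i)(R_m − R̄_m) = 59.2800  ⇒  Cov = 59.2800 / 6 = 9.8800
Σ(R_m − R̄_m)² = 122.2543  ⇒  Var(R_m) = 122.2543 / 6 = 20.3757
β = Cov / Var(R_m) = 9.8800 / 20.3757 = 0.4849
E(R) = R_f + β × MRP = 1.98% + 0.4849 × 8.71% = 6.20%

6.20%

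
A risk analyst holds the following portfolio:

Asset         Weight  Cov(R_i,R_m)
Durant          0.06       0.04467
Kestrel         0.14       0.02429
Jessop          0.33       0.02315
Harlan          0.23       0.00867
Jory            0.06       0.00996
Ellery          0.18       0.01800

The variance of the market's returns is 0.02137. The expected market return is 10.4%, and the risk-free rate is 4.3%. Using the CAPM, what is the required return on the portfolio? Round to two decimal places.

9.88%

β_Durant = 0.04467 / 0.02137 = 2.0903
β_Kestrel = 0.02429 / 0.02137 = 1.1366
β_Jessop = 0.02315 / 0.02137 = 1.0833
β_Harlan = 0.00867 / 0.02137 = 0.4057
β_Jory = 0.00996 / 0.02137 = 0.4661
β_Ellery = 0.01800 / 0.02137 = 0.8423
β_P = Σ w_i β_i = 0.06×2.0903 + 0.14×1.1366 + 0.33×1.0833 + 0.23×0.4057 + 0.06×0.4661 + 0.18×0.8423 = 0.9149
MRP = 10.4% − 4.3% = 6.10%
E(R_P) = R_f + β_P × MRP = 4.3% + 0.9149 × 6.1% = 9.88%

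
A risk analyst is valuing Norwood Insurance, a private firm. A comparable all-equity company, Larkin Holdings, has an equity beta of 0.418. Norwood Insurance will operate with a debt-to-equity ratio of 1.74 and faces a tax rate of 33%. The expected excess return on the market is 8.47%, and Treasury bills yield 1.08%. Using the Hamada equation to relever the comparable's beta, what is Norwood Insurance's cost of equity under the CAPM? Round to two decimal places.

8.75%

β_L = β_U × [1 + (1 − t)(D/E)] = 0.418 × [1 + (1 − 0.33) × 1.74]
    = 0.418 × [1 + 0.67 × 1.74] = 0.418 × 2.1658 = 0.9053
E(R) = R_f + β_L × MRP = 1.08% + 0.9053 × 8.47% = 8.75%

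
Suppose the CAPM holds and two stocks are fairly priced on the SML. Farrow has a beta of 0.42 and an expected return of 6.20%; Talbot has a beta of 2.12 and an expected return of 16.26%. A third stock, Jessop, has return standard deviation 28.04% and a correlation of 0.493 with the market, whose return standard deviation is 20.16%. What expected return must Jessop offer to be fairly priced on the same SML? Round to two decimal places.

MRP = (16.26% − 6.20%) / (2.12 − 0.42) = 5.9176%
R_f = 6.20% − 0.42 × 5.9176% = 3.7146%
β_Jessop = ρ·σ_i/σ_m = 0.493 × 28.04 / 20.16 = 0.6857
E(R_Jessop) = R_f + β × MRP = 3.7146% + 0.6857 × 5.9176% = 7.77%

7.77%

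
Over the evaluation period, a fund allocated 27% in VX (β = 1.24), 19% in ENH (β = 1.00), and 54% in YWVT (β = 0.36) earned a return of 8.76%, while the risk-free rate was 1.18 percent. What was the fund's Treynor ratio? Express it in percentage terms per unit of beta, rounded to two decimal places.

10.54%

β_P = 0.27×1.24 + 0.19×1.00 + 0.54×0.36 = 0.7192
Treynor = (R_P − R_f) / β_P = (8.76% − 1.18%) / 0.7192 = 7.58% / 0.7192 = 10.54%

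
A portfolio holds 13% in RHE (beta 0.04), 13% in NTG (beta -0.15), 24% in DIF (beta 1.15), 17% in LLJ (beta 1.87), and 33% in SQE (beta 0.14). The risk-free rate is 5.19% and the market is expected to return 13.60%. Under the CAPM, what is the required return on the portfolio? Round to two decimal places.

10.45%

β_P = Σ w_i β_i = 0.13×0.04 + 0.13×-0.15 + 0.24×1.15 + 0.17×1.87 + 0.33×0.14 = 0.6258
MRP = 13.60% − 5.19% = 8.41%
E(R_P) = R_f + β_P × MRP = 5.19% + 0.6258 × 8.41% = 10.45%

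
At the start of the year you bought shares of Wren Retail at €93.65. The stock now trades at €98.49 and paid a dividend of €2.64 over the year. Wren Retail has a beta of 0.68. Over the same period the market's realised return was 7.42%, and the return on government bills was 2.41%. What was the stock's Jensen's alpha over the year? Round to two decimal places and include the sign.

Realised HPR = (P1 + D1 − P0) / P0 = (98.49 + 2.64 − 93.65) / 93.65 = 7.48 / 93.65 = 7.9872%
MRP = 7.42% − 2.41% = 5.01%
CAPM required = R_f + β·MRP = 2.41% + 0.68 × 5.01% = 5.8168%
α = realised − required = 7.9872% − 5.8168% = +2.17%

+2.17%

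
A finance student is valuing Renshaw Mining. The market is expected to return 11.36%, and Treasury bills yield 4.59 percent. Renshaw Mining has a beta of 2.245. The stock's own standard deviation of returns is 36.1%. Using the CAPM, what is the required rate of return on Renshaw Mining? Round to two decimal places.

19.79%

Market risk premium = E(R_m) − R_f = 11.36% − 4.59% = 6.77%
E(R) = R_f + β × MRP = 4.59% + 2.245 × 6.77% = 19.79%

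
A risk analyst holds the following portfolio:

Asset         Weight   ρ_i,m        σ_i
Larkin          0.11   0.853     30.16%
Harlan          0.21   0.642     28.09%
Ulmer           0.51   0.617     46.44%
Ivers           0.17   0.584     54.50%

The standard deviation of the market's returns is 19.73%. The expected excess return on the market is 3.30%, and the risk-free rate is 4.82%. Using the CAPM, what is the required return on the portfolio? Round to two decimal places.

9.28%

β_Larkin = 0.853 × 30.16% / 19.73% = 1.3039
β_Harlan = 0.642 × 28.09% / 19.73% = 0.9140
β_Ulmer = 0.617 × 46.44% / 19.73% = 1.4523
β_Ivers = 0.584 × 54.50% / 19.73% = 1.6132
β_P = Σ w_i β_i = 0.11×1.3039 + 0.21×0.9140 + 0.51×1.4523 + 0.17×1.6132 = 1.3503
E(R_P) = R_f + β_P × MRP = 4.82% + 1.3503 × 3.30% = 9.28%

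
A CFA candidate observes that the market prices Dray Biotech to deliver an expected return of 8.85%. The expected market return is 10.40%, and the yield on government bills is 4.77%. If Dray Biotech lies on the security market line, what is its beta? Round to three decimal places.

MRP = 10.40% − 4.77% = 5.63%
β = (E(R) − R_f) / MRP = (8.85% − 4.77%) / 5.63% = 4.08% / 5.63% = 0.725

0.725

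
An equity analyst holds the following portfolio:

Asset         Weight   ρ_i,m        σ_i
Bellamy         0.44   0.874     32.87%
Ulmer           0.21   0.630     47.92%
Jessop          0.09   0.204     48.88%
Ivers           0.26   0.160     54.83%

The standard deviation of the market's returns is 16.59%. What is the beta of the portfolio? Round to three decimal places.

β_Bellamy = 0.874 × 32.87% / 16.59% = 1.7317
β_Ulmer = 0.630 × 47.92% / 16.59% = 1.8197
β_Jessop = 0.204 × 48.88% / 16.59% = 0.6011
β_Ivers = 0.160 × 54.83% / 16.59% = 0.5288
β_P = Σ w_i β_i = 0.44×1.7317 + 0.21×1.8197 + 0.09×0.6011 + 0.26×0.5288 = 1.3357

1.336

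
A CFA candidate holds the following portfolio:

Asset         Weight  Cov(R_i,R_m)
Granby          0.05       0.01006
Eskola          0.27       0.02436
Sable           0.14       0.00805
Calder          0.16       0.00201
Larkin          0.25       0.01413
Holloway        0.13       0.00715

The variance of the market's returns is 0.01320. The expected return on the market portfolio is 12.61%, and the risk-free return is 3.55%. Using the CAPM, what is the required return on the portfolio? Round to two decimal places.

β_Granby = 0.01006 / 0.01320 = 0.7621
β_Eskola = 0.02436 / 0.01320 = 1.8455
β_Sable = 0.00805 / 0.01320 = 0.6098
β_Calder = 0.00201 / 0.01320 = 0.1523
β_Larkin = 0.01413 / 0.01320 = 1.0705
β_Holloway = 0.00715 / 0.01320 = 0.5417
β_P = Σ w_i β_i = 0.05×0.7621 + 0.27×1.8455 + 0.14×0.6098 + 0.16×0.1523 + 0.25×1.0705 + 0.13×0.5417 = 0.9842
MRP = 12.61% − 3.55% = 9.06%
E(R_P) = R_f + β_P × MRP = 3.55% + 0.9842 × 9.06% = 12.47%

12.47%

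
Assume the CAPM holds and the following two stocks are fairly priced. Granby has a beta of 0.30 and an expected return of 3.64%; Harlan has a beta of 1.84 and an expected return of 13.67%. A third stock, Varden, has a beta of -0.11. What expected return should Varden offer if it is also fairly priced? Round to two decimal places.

0.97%

MRP (SML slope) = (13.67% − 3.64%) / (1.84 − 0.30) = 10.03% / 1.54 = 6.5130%
R_f (intercept) = 3.64% − 0.30 × 6.5130% = 1.6861%
E(R_Varden) = R_f + β × MRP = 1.6861% + -0.11 × 6.5130% = 0.97%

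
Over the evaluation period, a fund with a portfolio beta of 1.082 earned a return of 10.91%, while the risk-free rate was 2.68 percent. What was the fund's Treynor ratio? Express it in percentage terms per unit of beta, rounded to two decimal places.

Treynor = (R_P − R_f) / β_P = (10.91% − 2.68%) / 1.0820 = 8.23% / 1.0820 = 7.61%

7.61%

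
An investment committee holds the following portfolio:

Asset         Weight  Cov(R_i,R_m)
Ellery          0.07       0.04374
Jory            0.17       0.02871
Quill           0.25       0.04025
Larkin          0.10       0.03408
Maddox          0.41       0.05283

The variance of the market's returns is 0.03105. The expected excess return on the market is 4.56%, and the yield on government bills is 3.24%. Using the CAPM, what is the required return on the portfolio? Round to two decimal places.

β_Ellery = 0.04374 / 0.03105 = 1.4087
β_Jory = 0.02871 / 0.03105 = 0.9246
β_Quill = 0.04025 / 0.03105 = 1.2963
β_Larkin = 0.03408 / 0.03105 = 1.0976
β_Maddox = 0.05283 / 0.03105 = 1.7014
β_P = Σ w_i β_i = 0.07×1.4087 + 0.17×0.9246 + 0.25×1.2963 + 0.10×1.0976 + 0.41×1.7014 = 1.3872
E(R_P) = R_f + β_P × MRP = 3.24% + 1.3872 × 4.56% = 9.57%

9.57%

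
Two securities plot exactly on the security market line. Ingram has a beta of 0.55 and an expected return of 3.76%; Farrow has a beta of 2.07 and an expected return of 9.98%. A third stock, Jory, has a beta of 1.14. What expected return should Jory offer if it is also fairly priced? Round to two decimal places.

MRP (SML slope) = (9.98% − 3.76%) / (2.07 − 0.55) = 6.22% / 1.52 = 4.0921%
R_f (intercept) = 3.76% − 0.55 × 4.0921% = 1.5093%
E(R_Jory) = R_f + β × MRP = 1.5093% + 1.14 × 4.0921% = 6.17%

6.17%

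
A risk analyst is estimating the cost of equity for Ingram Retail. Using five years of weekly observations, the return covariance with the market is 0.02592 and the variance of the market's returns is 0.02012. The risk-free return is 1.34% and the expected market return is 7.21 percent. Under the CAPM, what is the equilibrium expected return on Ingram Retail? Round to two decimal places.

β = Cov(R_i, R_m) / Var(R_m) = 0.02592 / 0.02012 = 1.2883
MRP = 7.21% − 1.34% = 5.87%
E(R) = R_f + β × MRP = 1.34% + 1.2883 × 5.87% = 8.90%

8.90%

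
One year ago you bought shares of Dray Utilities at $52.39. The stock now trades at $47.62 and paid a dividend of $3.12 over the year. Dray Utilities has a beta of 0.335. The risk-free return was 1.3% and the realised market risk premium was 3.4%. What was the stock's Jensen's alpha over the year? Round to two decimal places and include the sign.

-5.59%

Realised HPR = (P1 + D1 − P0) / P0 = (47.62 + 3.12 − 52.39) / 52.39 = -1.65 / 52.39 = -3.1495%
CAPM required = R_f + β·MRP = 1.3% + 0.335 × 3.4% = 2.4390%
α = realised − required = -3.1495% − 2.4390% = -5.59%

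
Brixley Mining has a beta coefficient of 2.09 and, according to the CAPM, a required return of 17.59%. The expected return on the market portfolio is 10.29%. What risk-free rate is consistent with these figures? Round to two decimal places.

E(R) = R_f + β(E(R_m) − R_f) = R_f(1 − β) + β·E(R_m)
17.59% = R_f × (1 − 2.09) + 2.09 × 10.29%
17.59% = R_f × -1.09 + 21.5061%
R_f = (17.59% − 21.5061%) / -1.09 = 3.59%

3.59%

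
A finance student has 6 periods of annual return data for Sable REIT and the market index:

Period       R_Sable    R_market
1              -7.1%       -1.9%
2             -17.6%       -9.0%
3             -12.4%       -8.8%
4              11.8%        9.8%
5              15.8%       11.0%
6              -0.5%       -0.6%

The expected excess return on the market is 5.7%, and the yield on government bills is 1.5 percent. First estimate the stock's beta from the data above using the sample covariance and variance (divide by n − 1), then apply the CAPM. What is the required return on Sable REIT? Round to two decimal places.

Mean R_i = (-7.1 − 17.6 − 12.4 + 11.8 + 15.8 − 0.5) / 6 = -1.6667%
Mean R_m = (-1.9 − 9.0 − 8.8 + 9.8 + 11.0 − 0.6) / 6 = 0.0833%
Σ(R_i − R̄_i)(R_m − R̄_m) = 571.5833  ⇒  Cov = 571.5833 / 5 = 114.3167
Σ(R_m − R̄_m)² = 379.4083  ⇒  Var(R_m) = 379.4083 / 5 = 75.8817
β = Cov / Var(R_m) = 114.3167 / 75.8817 = 1.5065
E(R) = R_f + β × MRP = 1.5% + 1.5065 × 5.7% = 10.09%

10.09%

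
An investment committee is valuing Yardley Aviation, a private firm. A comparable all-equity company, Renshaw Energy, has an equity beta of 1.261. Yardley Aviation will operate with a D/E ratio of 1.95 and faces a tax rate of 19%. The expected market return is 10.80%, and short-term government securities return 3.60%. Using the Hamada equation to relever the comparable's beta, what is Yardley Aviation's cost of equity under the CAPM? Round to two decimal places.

27.02%

β_L = β_U × [1 + (1 − t)(D/E)] = 1.261 × [1 + (1 − 0.19) × 1.95]
    = 1.261 × [1 + 0.81 × 1.95] = 1.261 × 2.5795 = 3.2527
MRP = 10.80% − 3.60% = 7.20%
E(R) = R_f + β_L × MRP = 3.60% + 3.2527 × 7.20% = 27.02%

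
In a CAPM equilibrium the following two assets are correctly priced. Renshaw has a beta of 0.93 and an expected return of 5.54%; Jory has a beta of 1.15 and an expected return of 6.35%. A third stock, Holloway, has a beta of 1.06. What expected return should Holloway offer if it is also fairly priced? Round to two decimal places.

6.02%

MRP (SML slope) = (6.35% − 5.54%) / (1.15 − 0.93) = 0.81% / 0.22 = 3.6818%
R_f (intercept) = 5.54% − 0.93 × 3.6818% = 2.1159%
E(R_Holloway) = R_f + β × MRP = 2.1159% + 1.06 × 3.6818% = 6.02%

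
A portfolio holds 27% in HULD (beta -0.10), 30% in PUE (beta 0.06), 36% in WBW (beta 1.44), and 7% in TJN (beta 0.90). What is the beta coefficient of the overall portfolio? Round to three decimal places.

β_P = Σ w_i β_i = 0.27×-0.10 + 0.30×0.06 + 0.36×1.44 + 0.07×0.90 = 0.5724

0.572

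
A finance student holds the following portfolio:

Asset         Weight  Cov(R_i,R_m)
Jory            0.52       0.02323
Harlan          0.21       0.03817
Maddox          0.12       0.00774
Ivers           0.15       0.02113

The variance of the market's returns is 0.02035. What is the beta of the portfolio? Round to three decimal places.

β_Jory = 0.02323 / 0.02035 = 1.1415
β_Harlan = 0.03817 / 0.02035 = 1.8757
β_Maddox = 0.00774 / 0.02035 = 0.3803
β_Ivers = 0.02113 / 0.02035 = 1.0383
β_P = Σ w_i β_i = 0.52×1.1415 + 0.21×1.8757 + 0.12×0.3803 + 0.15×1.0383 = 1.1889

1.189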